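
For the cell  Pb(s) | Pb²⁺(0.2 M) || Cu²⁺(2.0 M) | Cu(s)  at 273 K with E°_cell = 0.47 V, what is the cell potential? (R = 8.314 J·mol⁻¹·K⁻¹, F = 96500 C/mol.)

0.497 V

Balancing electrons gives n = 2; the reaction quotient is Q = [Pb²⁺]/[Cu²⁺] = 0.100.
E = E° − (RT/nF) ln Q = 0.47 − (8.314×273)/(2×96500) × (-2.303) = 0.470 + 0.027 = 0.497 V.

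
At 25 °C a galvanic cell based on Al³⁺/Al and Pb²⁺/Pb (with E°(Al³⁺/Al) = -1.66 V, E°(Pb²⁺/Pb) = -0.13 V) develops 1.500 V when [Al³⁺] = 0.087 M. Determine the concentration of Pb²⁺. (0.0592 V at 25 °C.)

From the Nernst equation, log Q = n(E° − E)/0.0592 = 6(1.53 − 1.500)/0.0592 = 3.041, so Q = 1100.
With Q = [Al³⁺]^2/[Pb²⁺]^3 and the known concentrations, [Pb²⁺]^3 in the denominator gives [Pb²⁺] = 0.019 M.

0.019 M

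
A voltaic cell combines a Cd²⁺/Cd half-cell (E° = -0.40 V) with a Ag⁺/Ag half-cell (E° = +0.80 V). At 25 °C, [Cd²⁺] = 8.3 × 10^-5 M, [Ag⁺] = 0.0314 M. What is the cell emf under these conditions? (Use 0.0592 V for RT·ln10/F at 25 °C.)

1.23 V

The Ag⁺/Ag couple has the higher reduction potential and acts as the cathode, so E°_cell = +0.80 − (-0.40) = 1.20 V.
Balancing electrons gives n = 2; the reaction quotient is Q = [Cd²⁺]/[Ag⁺]^2 = 0.0842.
At 25 °C, E = E° − (0.0592/n) log Q = 1.20 − (0.0592/2)(-1.075) = 1.200 + 0.032 = 1.232 V.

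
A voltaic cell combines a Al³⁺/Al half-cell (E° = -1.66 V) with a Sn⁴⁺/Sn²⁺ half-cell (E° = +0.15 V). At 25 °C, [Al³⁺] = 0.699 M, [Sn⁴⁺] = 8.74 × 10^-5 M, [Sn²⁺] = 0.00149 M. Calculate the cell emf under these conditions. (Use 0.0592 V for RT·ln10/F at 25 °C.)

The Sn⁴⁺/Sn²⁺ couple has the higher reduction potential and acts as the cathode, so E°_cell = +0.15 − (-1.66) = 1.81 V.
Balancing electrons gives n = 6; the reaction quotient is Q = [Al³⁺]^2·[Sn²⁺]^3/[Sn⁴⁺]^3 = 2420.
At 25 °C, E = E° − (0.0592/n) log Q = 1.81 − (0.0592/6)(3.384) = 1.810 − 0.033 = 1.777 V.

1.78 V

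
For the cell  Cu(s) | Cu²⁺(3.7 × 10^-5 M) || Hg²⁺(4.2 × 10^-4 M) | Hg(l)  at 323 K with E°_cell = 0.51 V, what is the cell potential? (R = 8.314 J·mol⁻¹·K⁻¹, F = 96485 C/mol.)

0.544 V

Balancing electrons gives n = 2; the reaction quotient is Q = [Cu²⁺]/[Hg²⁺] = 0.0881.
E = E° − (RT/nF) ln Q = 0.51 − (8.314×323)/(2×96485) × (-2.429) = 0.510 + 0.034 = 0.544 V.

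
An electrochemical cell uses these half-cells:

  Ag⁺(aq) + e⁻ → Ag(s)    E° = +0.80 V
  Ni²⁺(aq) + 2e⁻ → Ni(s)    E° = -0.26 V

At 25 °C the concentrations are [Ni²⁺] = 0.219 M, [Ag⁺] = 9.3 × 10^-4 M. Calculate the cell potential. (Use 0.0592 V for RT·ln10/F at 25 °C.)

The Ag⁺/Ag couple has the higher reduction potential and acts as the cathode, so E°_cell = +0.80 − (-0.26) = 1.06 V.
Balancing electrons gives n = 2; the reaction quotient is Q = [Ni²⁺]/[Ag⁺]^2 = 2.53 × 10^5.
At 25 °C, E = E° − (0.0592/n) log Q = 1.06 − (0.0592/2)(5.403) = 1.060 − 0.160 = 0.900 V.

0.900 V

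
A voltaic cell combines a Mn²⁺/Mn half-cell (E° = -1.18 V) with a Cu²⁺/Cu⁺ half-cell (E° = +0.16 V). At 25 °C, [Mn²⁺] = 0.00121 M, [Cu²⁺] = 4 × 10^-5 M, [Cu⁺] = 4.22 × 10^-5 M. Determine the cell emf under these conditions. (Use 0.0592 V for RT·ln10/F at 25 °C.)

1.42 V

The Cu²⁺/Cu⁺ couple has the higher reduction potential and acts as the cathode, so E°_cell = +0.16 − (-1.18) = 1.34 V.
Balancing electrons gives n = 2; the reaction quotient is Q = [Mn²⁺]·[Cu⁺]^2/[Cu²⁺]^2 = 0.00135.
At 25 °C, E = E° − (0.0592/n) log Q = 1.34 − (0.0592/2)(-2.871) = 1.340 + 0.085 = 1.425 V.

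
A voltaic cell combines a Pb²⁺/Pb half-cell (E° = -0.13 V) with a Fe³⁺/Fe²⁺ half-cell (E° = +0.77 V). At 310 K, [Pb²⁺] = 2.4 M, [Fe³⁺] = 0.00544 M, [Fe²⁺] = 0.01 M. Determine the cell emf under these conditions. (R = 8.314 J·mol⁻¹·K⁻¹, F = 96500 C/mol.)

The Fe³⁺/Fe²⁺ couple has the higher reduction potential and acts as the cathode, so E°_cell = +0.77 − (-0.13) = 0.90 V.
Balancing electrons gives n = 2; the reaction quotient is Q = [Pb²⁺]·[Fe²⁺]^2/[Fe³⁺]^2 = 8.11.
E = E° − (RT/nF) ln Q = 0.90 − (8.314×310)/(2×96500) × (2.093) = 0.900 − 0.028 = 0.872 V.

0.872 V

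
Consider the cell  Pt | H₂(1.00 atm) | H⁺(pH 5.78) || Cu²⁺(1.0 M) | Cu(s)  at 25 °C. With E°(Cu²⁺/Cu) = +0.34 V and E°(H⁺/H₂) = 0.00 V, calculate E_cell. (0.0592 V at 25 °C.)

0.68 V

The Cu²⁺/Cu couple is the cathode, so E°_cell = 0.34 V; n = 2.
[H⁺] = 10^(−5.78) = 1.7 × 10^-6 M, and Q = [H⁺]^2 / ([Cu²⁺]·P(H₂)) = 2.75 × 10^-12.
E = E° − (0.0592/2) log Q = 0.34 − (0.0592/2)(-11.560) = 0.682 V.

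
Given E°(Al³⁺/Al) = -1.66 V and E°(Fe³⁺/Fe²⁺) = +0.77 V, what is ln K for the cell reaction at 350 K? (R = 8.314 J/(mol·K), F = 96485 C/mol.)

E°_cell = +0.77 − (-1.66) = 2.43 V, with n = 3 electrons transferred.
At equilibrium E = 0, so the Nernst equation gives ln K = nFE°/RT = (3)(96485)(2.43)/((8.314)(350)) = 241.72.

ln K = 241.7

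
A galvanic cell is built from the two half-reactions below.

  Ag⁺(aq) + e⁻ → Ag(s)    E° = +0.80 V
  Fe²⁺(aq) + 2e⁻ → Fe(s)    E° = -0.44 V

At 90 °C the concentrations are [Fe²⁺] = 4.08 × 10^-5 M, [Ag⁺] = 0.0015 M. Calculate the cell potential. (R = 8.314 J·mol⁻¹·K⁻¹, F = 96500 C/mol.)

1.19 V

The Ag⁺/Ag couple has the higher reduction potential and acts as the cathode, so E°_cell = +0.80 − (-0.44) = 1.24 V.
Balancing electrons gives n = 2; the reaction quotient is Q = [Fe²⁺]/[Ag⁺]^2 = 18.1.
E = E° − (RT/nF) ln Q = 1.24 − (8.314×363)/(2×96500) × (2.898) = 1.240 − 0.045 = 1.195 V.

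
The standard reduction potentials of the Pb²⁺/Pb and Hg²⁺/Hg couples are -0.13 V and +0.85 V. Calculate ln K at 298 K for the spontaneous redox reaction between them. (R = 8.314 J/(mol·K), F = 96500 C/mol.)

E°_cell = +0.85 − (-0.13) = 0.98 V, with n = 2 electrons transferred.
At equilibrium E = 0, so the Nernst equation gives ln K = nFE°/RT = (2)(96500)(0.98)/((8.314)(298)) = 76.34.

ln K = 76.3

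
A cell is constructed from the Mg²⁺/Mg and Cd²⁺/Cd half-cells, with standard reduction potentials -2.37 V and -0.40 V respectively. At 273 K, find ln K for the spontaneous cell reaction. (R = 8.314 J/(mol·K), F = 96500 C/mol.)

ln K = 167.5

E°_cell = -0.40 − (-2.37) = 1.97 V, with n = 2 electrons transferred.
At equilibrium E = 0, so the Nernst equation gives ln K = nFE°/RT = (2)(96500)(1.97)/((8.314)(273)) = 167.51.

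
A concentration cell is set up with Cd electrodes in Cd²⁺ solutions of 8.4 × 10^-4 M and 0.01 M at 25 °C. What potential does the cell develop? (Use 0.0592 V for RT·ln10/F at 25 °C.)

0.032 V

Both half-cells are Cd²⁺/Cd, so E°_cell = 0. The concentrated side is the cathode; the cell reaction moves Cd²⁺ from high to low concentration with n = 2.
Q = [Cd²⁺]_dilute/[Cd²⁺]_conc = 8.4 × 10^-4/0.01 = 0.0840.
E = 0 − (0.0592/2) log Q = −(0.0592/2)(-1.076) = 0.0318 V.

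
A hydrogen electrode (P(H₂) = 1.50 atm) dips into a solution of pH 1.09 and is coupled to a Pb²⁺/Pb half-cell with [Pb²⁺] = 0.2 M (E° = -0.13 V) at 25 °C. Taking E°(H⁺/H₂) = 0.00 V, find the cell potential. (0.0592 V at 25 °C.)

0.081 V

The hydrogen couple is the cathode, so E°_cell = 0.13 V; n = 2.
[H⁺] = 10^(−1.09) = 0.081 M, and Q = [Pb²⁺]·P(H₂) / [H⁺]^2 = 45.4.
E = E° − (0.0592/2) log Q = 0.13 − (0.0592/2)(1.657) = 0.081 V.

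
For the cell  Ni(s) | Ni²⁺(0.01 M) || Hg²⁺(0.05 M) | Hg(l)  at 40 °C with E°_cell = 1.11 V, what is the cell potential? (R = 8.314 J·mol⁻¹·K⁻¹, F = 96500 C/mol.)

1.13 V

Balancing electrons gives n = 2; the reaction quotient is Q = [Ni²⁺]/[Hg²⁺] = 0.200.
E = E° − (RT/nF) ln Q = 1.11 − (8.314×313)/(2×96500) × (-1.609) = 1.110 + 0.022 = 1.132 V.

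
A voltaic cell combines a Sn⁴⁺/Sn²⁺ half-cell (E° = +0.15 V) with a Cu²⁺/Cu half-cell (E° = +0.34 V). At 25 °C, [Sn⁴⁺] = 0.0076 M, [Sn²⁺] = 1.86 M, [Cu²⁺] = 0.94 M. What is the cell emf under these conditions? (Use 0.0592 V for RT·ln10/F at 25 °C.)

0.260 V

The Cu²⁺/Cu couple has the higher reduction potential and acts as the cathode, so E°_cell = +0.34 − (+0.15) = 0.19 V.
Balancing electrons gives n = 2; the reaction quotient is Q = [Sn⁴⁺]/([Sn²⁺]·[Cu²⁺]) = 0.00435.
At 25 °C, E = E° − (0.0592/n) log Q = 0.19 − (0.0592/2)(-2.362) = 0.190 + 0.070 = 0.260 V.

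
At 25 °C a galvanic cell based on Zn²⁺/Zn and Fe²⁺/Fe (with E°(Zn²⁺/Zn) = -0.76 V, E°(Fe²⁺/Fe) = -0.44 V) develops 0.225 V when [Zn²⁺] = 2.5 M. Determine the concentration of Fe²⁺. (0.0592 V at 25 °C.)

0.0015 M

From the Nernst equation, log Q = n(E° − E)/0.0592 = 2(0.32 − 0.225)/0.0592 = 3.209, so Q = 1620.
With Q = [Zn²⁺]/[Fe²⁺] and the known concentrations, [Fe²⁺] in the denominator gives [Fe²⁺] = 0.0015 M.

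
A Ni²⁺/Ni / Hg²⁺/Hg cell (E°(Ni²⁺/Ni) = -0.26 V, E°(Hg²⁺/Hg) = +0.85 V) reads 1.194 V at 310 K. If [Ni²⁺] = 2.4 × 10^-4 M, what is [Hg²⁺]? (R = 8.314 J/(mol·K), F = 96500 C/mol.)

From the Nernst equation, ln Q = nF(E° − E)/RT = 2×96500×(1.11 − 1.194)/(8.314×310) = -6.290, so Q = 0.00185.
With Q = [Ni²⁺]/[Hg²⁺] and the known concentrations, [Hg²⁺] in the denominator gives [Hg²⁺] = 0.13 M.

0.13 M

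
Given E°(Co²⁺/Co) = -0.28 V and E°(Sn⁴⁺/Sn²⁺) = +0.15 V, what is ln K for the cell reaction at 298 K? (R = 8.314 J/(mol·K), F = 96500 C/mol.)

E°_cell = +0.15 − (-0.28) = 0.43 V, with n = 2 electrons transferred.
At equilibrium E = 0, so the Nernst equation gives ln K = nFE°/RT = (2)(96500)(0.43)/((8.314)(298)) = 33.50.

ln K = 33.5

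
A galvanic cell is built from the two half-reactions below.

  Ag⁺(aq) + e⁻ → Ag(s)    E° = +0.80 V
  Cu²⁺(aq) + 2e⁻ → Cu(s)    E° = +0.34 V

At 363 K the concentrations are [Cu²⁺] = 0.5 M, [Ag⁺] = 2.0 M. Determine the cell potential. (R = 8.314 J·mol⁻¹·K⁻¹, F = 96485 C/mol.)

The Ag⁺/Ag couple has the higher reduction potential and acts as the cathode, so E°_cell = +0.80 − (+0.34) = 0.46 V.
Balancing electrons gives n = 2; the reaction quotient is Q = [Cu²⁺]/[Ag⁺]^2 = 0.125.
E = E° − (RT/nF) ln Q = 0.46 − (8.314×363)/(2×96485) × (-2.079) = 0.460 + 0.033 = 0.493 V.

0.493 V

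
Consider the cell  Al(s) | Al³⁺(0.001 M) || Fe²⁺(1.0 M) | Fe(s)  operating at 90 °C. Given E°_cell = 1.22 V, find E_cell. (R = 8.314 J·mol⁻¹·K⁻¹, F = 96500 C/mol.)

1.29 V

Balancing electrons gives n = 6; the reaction quotient is Q = [Al³⁺]^2/[Fe²⁺]^3 = 1 × 10^-6.
E = E° − (RT/nF) ln Q = 1.22 − (8.314×363)/(6×96500) × (-13.816) = 1.220 + 0.072 = 1.292 V.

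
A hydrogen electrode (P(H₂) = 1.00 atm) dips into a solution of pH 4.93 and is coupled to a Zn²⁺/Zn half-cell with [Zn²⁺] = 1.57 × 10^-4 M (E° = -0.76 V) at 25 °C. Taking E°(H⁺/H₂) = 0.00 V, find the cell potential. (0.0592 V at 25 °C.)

0.58 V

The hydrogen couple is the cathode, so E°_cell = 0.76 V; n = 2.
[H⁺] = 10^(−4.93) = 1.2 × 10^-5 M, and Q = [Zn²⁺]·P(H₂) / [H⁺]^2 = 1.14 × 10^6.
E = E° − (0.0592/2) log Q = 0.76 − (0.0592/2)(6.056) = 0.581 V.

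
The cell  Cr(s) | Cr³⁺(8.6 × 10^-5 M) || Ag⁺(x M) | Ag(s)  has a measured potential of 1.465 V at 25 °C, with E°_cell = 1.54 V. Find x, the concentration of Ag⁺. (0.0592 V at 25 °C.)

From the Nernst equation, log Q = n(E° − E)/0.0592 = 3(1.54 − 1.465)/0.0592 = 3.801, so Q = 6320.
With Q = [Cr³⁺]/[Ag⁺]^3 and the known concentrations, [Ag⁺]^3 in the denominator gives [Ag⁺] = 0.0024 M.

0.0024 M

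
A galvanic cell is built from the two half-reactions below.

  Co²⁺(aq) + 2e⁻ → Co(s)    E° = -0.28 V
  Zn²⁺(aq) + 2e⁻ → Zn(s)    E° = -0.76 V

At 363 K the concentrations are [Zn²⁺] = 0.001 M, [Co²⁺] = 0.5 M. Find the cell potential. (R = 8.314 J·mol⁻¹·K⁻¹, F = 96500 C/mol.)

The Co²⁺/Co couple has the higher reduction potential and acts as the cathode, so E°_cell = -0.28 − (-0.76) = 0.48 V.
Balancing electrons gives n = 2; the reaction quotient is Q = [Zn²⁺]/[Co²⁺] = 0.00200.
E = E° − (RT/nF) ln Q = 0.48 − (8.314×363)/(2×96500) × (-6.215) = 0.480 + 0.097 = 0.577 V.

0.577 V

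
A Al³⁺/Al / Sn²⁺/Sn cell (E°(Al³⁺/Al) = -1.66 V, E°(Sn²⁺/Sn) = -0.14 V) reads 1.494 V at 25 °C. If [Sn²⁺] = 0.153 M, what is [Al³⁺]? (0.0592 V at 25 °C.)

1.2 M

From the Nernst equation, log Q = n(E° − E)/0.0592 = 6(1.52 − 1.494)/0.0592 = 2.635, so Q = 432.
With Q = [Al³⁺]^2/[Sn²⁺]^3 and the known concentrations, [Al³⁺]^2 in the numerator gives [Al³⁺] = 1.2 M.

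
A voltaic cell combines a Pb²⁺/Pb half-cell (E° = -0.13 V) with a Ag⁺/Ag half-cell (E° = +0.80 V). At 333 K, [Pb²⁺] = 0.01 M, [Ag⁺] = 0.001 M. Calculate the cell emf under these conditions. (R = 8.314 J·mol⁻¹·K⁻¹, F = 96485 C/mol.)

The Ag⁺/Ag couple has the higher reduction potential and acts as the cathode, so E°_cell = +0.80 − (-0.13) = 0.93 V.
Balancing electrons gives n = 2; the reaction quotient is Q = [Pb²⁺]/[Ag⁺]^2 = 1 × 10^4.
E = E° − (RT/nF) ln Q = 0.93 − (8.314×333)/(2×96485) × (9.210) = 0.930 − 0.132 = 0.798 V.

0.798 V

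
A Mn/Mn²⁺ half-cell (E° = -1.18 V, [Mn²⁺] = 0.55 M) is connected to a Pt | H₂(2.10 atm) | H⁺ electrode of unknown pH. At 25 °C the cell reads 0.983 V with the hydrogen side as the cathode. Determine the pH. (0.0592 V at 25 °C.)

E°_cell = 1.18 V and n = 2.
log Q = n(E° − E)/0.0592 = 2×(1.18 − 0.983)/0.0592 = 6.655.
With Q = [Mn²⁺]·P(H₂) / [H⁺]^2, solving for [H⁺] gives log[H⁺] = -3.296, so pH = 3.30.

pH = 3.30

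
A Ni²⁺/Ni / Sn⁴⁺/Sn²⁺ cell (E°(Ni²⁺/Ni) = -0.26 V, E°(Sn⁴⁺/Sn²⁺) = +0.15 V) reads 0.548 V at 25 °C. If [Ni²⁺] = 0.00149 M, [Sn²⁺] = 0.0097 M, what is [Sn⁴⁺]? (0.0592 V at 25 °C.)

From the Nernst equation, log Q = n(E° − E)/0.0592 = 2(0.41 − 0.548)/0.0592 = -4.662, so Q = 2.18 × 10^-5.
With Q = [Ni²⁺]·[Sn²⁺]/[Sn⁴⁺] and the known concentrations, [Sn⁴⁺] in the denominator gives [Sn⁴⁺] = 0.66 M.

0.66 M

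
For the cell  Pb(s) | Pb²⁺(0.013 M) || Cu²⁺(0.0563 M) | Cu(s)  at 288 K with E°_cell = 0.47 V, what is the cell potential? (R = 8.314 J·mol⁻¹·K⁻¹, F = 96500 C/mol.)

Balancing electrons gives n = 2; the reaction quotient is Q = [Pb²⁺]/[Cu²⁺] = 0.231.
E = E° − (RT/nF) ln Q = 0.47 − (8.314×288)/(2×96500) × (-1.466) = 0.470 + 0.018 = 0.488 V.

0.488 V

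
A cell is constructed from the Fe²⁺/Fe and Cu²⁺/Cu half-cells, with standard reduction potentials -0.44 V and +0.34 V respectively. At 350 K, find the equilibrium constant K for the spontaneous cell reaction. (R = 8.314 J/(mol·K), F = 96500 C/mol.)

E°_cell = +0.34 − (-0.44) = 0.78 V, with n = 2 electrons transferred.
At equilibrium E = 0, so the Nernst equation gives ln K = nFE°/RT = (2)(96500)(0.78)/((8.314)(350)) = 51.73.
K = e^51.73 = 2.9 × 10^22.

2.9 × 10^22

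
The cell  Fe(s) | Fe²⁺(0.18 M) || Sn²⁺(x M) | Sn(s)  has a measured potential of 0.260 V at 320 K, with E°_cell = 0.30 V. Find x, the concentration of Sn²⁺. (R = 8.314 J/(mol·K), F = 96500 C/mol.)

From the Nernst equation, ln Q = nF(E° − E)/RT = 2×96500×(0.30 − 0.260)/(8.314×320) = 2.902, so Q = 18.2.
With Q = [Fe²⁺]/[Sn²⁺] and the known concentrations, [Sn²⁺] in the denominator gives [Sn²⁺] = 0.0099 M.

0.0099 M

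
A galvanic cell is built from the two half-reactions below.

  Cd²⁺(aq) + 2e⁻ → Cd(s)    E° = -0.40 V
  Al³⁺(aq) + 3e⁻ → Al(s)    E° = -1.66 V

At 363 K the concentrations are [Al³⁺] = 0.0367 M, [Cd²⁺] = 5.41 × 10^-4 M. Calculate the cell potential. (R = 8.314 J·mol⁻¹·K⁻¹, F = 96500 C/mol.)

The Cd²⁺/Cd couple has the higher reduction potential and acts as the cathode, so E°_cell = -0.40 − (-1.66) = 1.26 V.
Balancing electrons gives n = 6; the reaction quotient is Q = [Al³⁺]^2/[Cd²⁺]^3 = 8.51 × 10^6.
E = E° − (RT/nF) ln Q = 1.26 − (8.314×363)/(6×96500) × (15.956) = 1.260 − 0.083 = 1.177 V.

1.18 V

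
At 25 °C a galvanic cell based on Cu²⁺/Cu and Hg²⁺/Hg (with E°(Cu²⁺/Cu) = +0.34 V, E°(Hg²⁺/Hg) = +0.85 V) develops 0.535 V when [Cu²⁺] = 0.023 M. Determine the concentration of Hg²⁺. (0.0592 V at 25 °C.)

0.16 M

From the Nernst equation, log Q = n(E° − E)/0.0592 = 2(0.51 − 0.535)/0.0592 = -0.845, so Q = 0.143.
With Q = [Cu²⁺]/[Hg²⁺] and the known concentrations, [Hg²⁺] in the denominator gives [Hg²⁺] = 0.16 M.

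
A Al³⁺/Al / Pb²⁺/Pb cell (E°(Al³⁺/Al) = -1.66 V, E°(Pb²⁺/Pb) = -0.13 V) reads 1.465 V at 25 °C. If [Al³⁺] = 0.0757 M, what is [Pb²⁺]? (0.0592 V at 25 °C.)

From the Nernst equation, log Q = n(E° − E)/0.0592 = 6(1.53 − 1.465)/0.0592 = 6.588, so Q = 3.87 × 10^6.
With Q = [Al³⁺]^2/[Pb²⁺]^3 and the known concentrations, [Pb²⁺]^3 in the denominator gives [Pb²⁺] = 0.0011 M.

0.0011 M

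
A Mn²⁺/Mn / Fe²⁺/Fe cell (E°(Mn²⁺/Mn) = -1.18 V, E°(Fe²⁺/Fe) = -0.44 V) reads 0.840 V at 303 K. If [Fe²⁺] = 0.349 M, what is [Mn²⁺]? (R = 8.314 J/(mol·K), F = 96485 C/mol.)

1.6 × 10^-4 M

From the Nernst equation, ln Q = nF(E° − E)/RT = 2×96485×(0.74 − 0.840)/(8.314×303) = -7.660, so Q = 4.71 × 10^-4.
With Q = [Mn²⁺]/[Fe²⁺] and the known concentrations, [Mn²⁺] in the numerator gives [Mn²⁺] = 1.6 × 10^-4 M.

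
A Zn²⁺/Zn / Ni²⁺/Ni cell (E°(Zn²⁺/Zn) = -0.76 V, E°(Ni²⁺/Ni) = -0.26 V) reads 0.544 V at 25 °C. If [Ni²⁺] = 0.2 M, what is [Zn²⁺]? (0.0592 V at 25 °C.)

From the Nernst equation, log Q = n(E° − E)/0.0592 = 2(0.50 − 0.544)/0.0592 = -1.486, so Q = 0.0326.
With Q = [Zn²⁺]/[Ni²⁺] and the known concentrations, [Zn²⁺] in the numerator gives [Zn²⁺] = 0.0065 M.

0.0065 M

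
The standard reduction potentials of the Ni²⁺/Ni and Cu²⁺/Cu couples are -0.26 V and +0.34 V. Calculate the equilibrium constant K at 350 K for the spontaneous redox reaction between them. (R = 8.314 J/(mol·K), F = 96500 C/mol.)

E°_cell = +0.34 − (-0.26) = 0.60 V, with n = 2 electrons transferred.
At equilibrium E = 0, so the Nernst equation gives ln K = nFE°/RT = (2)(96500)(0.60)/((8.314)(350)) = 39.80.
K = e^39.80 = 1.9 × 10^17.

1.9 × 10^17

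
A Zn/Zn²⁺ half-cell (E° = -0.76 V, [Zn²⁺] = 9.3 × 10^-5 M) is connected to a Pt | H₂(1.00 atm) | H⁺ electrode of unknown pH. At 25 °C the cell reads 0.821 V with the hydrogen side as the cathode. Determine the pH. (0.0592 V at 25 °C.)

E°_cell = 0.76 V and n = 2.
log Q = n(E° − E)/0.0592 = 2×(0.76 − 0.821)/0.0592 = -2.061.
With Q = [Zn²⁺]·P(H₂) / [H⁺]^2, solving for [H⁺] gives log[H⁺] = -0.985, so pH = 0.99.

pH = 0.99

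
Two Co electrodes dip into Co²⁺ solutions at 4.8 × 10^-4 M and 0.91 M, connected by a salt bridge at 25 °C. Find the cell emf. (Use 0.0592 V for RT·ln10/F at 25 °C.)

Both half-cells are Co²⁺/Co, so E°_cell = 0. The concentrated side is the cathode; the cell reaction moves Co²⁺ from high to low concentration with n = 2.
Q = [Co²⁺]_dilute/[Co²⁺]_conc = 4.8 × 10^-4/0.91 = 5.27 × 10^-4.
E = 0 − (0.0592/2) log Q = −(0.0592/2)(-3.278) = 0.0970 V.

0.097 V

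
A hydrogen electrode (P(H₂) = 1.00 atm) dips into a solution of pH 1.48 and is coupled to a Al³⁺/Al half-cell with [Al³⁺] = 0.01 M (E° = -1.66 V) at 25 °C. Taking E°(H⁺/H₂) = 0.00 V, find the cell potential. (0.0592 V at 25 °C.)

The hydrogen couple is the cathode, so E°_cell = 1.66 V; n = 6.
[H⁺] = 10^(−1.48) = 0.033 M, and Q = [Al³⁺]^2·P(H₂)^3 / [H⁺]^6 = 7.59 × 10^4.
E = E° − (0.0592/6) log Q = 1.66 − (0.0592/6)(4.880) = 1.612 V.

1.61 V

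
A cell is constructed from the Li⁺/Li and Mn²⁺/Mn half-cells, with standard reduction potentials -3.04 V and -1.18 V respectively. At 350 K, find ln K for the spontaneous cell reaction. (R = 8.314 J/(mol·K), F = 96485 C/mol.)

E°_cell = -1.18 − (-3.04) = 1.86 V, with n = 2 electrons transferred.
At equilibrium E = 0, so the Nernst equation gives ln K = nFE°/RT = (2)(96485)(1.86)/((8.314)(350)) = 123.35.

ln K = 123.3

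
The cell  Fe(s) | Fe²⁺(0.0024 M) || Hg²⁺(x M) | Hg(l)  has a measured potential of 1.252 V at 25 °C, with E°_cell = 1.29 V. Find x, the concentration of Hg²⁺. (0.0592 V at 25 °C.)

From the Nernst equation, log Q = n(E° − E)/0.0592 = 2(1.29 − 1.252)/0.0592 = 1.284, so Q = 19.2.
With Q = [Fe²⁺]/[Hg²⁺] and the known concentrations, [Hg²⁺] in the denominator gives [Hg²⁺] = 1.2 × 10^-4 M.

1.2 × 10^-4 M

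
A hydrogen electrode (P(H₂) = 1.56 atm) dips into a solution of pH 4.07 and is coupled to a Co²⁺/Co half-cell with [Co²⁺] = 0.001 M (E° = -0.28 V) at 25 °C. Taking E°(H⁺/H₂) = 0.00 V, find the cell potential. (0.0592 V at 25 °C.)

0.12 V

The hydrogen couple is the cathode, so E°_cell = 0.28 V; n = 2.
[H⁺] = 10^(−4.07) = 8.5 × 10^-5 M, and Q = [Co²⁺]·P(H₂) / [H⁺]^2 = 2.15 × 10^5.
E = E° − (0.0592/2) log Q = 0.28 − (0.0592/2)(5.333) = 0.122 V.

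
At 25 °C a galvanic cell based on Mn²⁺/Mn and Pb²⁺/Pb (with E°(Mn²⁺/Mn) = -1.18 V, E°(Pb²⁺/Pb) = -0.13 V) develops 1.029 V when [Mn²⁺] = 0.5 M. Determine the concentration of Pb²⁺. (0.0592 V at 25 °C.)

From the Nernst equation, log Q = n(E° − E)/0.0592 = 2(1.05 − 1.029)/0.0592 = 0.709, so Q = 5.12.
With Q = [Mn²⁺]/[Pb²⁺] and the known concentrations, [Pb²⁺] in the denominator gives [Pb²⁺] = 0.098 M.

0.098 M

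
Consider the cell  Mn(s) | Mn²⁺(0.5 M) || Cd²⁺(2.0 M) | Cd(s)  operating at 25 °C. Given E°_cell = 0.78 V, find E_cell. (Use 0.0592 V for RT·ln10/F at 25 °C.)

0.798 V

Balancing electrons gives n = 2; the reaction quotient is Q = [Mn²⁺]/[Cd²⁺] = 0.250.
At 25 °C, E = E° − (0.0592/n) log Q = 0.78 − (0.0592/2)(-0.602) = 0.780 + 0.018 = 0.798 V.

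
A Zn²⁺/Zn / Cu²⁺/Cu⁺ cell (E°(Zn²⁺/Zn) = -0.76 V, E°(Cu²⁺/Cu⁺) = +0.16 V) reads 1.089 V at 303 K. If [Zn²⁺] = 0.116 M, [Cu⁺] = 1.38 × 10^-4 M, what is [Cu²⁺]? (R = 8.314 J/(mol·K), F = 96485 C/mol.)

0.03 M

From the Nernst equation, ln Q = nF(E° − E)/RT = 2×96485×(0.92 − 1.089)/(8.314×303) = -12.946, so Q = 2.39 × 10^-6.
With Q = [Zn²⁺]·[Cu⁺]^2/[Cu²⁺]^2 and the known concentrations, [Cu²⁺]^2 in the denominator gives [Cu²⁺] = 0.03 M.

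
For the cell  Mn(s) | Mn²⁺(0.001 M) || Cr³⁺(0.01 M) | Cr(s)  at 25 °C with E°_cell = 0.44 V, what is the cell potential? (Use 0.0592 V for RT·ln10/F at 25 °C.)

Balancing electrons gives n = 6; the reaction quotient is Q = [Mn²⁺]^3/[Cr³⁺]^2 = 1 × 10^-5.
At 25 °C, E = E° − (0.0592/n) log Q = 0.44 − (0.0592/6)(-5.000) = 0.440 + 0.049 = 0.489 V.

0.489 V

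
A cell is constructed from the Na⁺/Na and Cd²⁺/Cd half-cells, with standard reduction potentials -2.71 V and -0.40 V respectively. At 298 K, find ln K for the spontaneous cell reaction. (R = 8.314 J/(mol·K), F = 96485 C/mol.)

ln K = 179.9

E°_cell = -0.40 − (-2.71) = 2.31 V, with n = 2 electrons transferred.
At equilibrium E = 0, so the Nernst equation gives ln K = nFE°/RT = (2)(96485)(2.31)/((8.314)(298)) = 179.92.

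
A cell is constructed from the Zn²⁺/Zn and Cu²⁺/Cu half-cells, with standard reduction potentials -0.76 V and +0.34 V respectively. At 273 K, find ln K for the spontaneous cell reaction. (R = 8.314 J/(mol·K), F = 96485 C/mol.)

ln K = 93.5

E°_cell = +0.34 − (-0.76) = 1.10 V, with n = 2 electrons transferred.
At equilibrium E = 0, so the Nernst equation gives ln K = nFE°/RT = (2)(96485)(1.10)/((8.314)(273)) = 93.52.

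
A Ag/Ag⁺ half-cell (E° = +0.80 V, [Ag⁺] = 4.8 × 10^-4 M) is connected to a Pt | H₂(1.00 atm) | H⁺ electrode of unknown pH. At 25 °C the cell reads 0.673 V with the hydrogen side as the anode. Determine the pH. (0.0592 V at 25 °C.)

E°_cell = 0.80 V and n = 2.
log Q = n(E° − E)/0.0592 = 2×(0.80 − 0.673)/0.0592 = 4.291.
With Q = [H⁺]^2 / ([Ag⁺]^2·P(H₂)), solving for [H⁺] gives log[H⁺] = -1.173, so pH = 1.17.

pH = 1.17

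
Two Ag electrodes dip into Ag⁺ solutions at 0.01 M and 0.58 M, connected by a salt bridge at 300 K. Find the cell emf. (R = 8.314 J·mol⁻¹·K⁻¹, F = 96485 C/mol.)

Both half-cells are Ag⁺/Ag, so E°_cell = 0. The concentrated side is the cathode; the cell reaction moves Ag⁺ from high to low concentration with n = 1.
Q = [Ag⁺]_dilute/[Ag⁺]_conc = 0.01/0.58 = 0.0172.
E = 0 − (RT/nF) ln Q = −((8.314×300)/(1×96485))(-4.060) = 0.1050 V.

0.10 V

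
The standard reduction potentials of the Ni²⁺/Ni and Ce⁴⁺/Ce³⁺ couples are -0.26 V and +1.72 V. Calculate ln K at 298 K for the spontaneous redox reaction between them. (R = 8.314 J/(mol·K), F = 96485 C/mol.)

E°_cell = +1.72 − (-0.26) = 1.98 V, with n = 2 electrons transferred.
At equilibrium E = 0, so the Nernst equation gives ln K = nFE°/RT = (2)(96485)(1.98)/((8.314)(298)) = 154.22.

ln K = 154.2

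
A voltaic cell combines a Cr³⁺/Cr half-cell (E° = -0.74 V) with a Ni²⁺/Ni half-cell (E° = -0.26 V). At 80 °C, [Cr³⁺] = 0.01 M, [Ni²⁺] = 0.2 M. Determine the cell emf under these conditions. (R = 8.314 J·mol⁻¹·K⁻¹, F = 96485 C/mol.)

0.502 V

The Ni²⁺/Ni couple has the higher reduction potential and acts as the cathode, so E°_cell = -0.26 − (-0.74) = 0.48 V.
Balancing electrons gives n = 6; the reaction quotient is Q = [Cr³⁺]^2/[Ni²⁺]^3 = 0.0125.
E = E° − (RT/nF) ln Q = 0.48 − (8.314×353)/(6×96485) × (-4.382) = 0.480 + 0.022 = 0.502 V.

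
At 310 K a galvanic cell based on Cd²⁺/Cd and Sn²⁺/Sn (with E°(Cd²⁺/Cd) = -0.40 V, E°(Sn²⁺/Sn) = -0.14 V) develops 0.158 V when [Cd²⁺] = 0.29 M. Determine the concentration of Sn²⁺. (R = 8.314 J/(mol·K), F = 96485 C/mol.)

From the Nernst equation, ln Q = nF(E° − E)/RT = 2×96485×(0.26 − 0.158)/(8.314×310) = 7.637, so Q = 2070.
With Q = [Cd²⁺]/[Sn²⁺] and the known concentrations, [Sn²⁺] in the denominator gives [Sn²⁺] = 1.4 × 10^-4 M.

1.4 × 10^-4 M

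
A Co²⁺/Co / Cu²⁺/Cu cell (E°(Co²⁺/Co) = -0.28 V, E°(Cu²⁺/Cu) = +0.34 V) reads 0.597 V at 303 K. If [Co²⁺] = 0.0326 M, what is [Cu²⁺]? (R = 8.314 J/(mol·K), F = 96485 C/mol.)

From the Nernst equation, ln Q = nF(E° − E)/RT = 2×96485×(0.62 − 0.597)/(8.314×303) = 1.762, so Q = 5.82.
With Q = [Co²⁺]/[Cu²⁺] and the known concentrations, [Cu²⁺] in the denominator gives [Cu²⁺] = 0.0056 M.

0.0056 M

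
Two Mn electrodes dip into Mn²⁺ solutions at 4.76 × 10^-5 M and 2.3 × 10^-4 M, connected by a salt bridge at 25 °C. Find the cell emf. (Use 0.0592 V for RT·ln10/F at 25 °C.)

0.020 V

Both half-cells are Mn²⁺/Mn, so E°_cell = 0. The concentrated side is the cathode; the cell reaction moves Mn²⁺ from high to low concentration with n = 2.
Q = [Mn²⁺]_dilute/[Mn²⁺]_conc = 4.76 × 10^-5/2.3 × 10^-4 = 0.207.
E = 0 − (0.0592/2) log Q = −(0.0592/2)(-0.684) = 0.0202 V.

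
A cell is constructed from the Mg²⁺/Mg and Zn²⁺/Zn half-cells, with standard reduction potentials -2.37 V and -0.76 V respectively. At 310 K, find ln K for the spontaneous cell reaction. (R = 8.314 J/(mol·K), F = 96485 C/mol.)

E°_cell = -0.76 − (-2.37) = 1.61 V, with n = 2 electrons transferred.
At equilibrium E = 0, so the Nernst equation gives ln K = nFE°/RT = (2)(96485)(1.61)/((8.314)(310)) = 120.54.

ln K = 120.5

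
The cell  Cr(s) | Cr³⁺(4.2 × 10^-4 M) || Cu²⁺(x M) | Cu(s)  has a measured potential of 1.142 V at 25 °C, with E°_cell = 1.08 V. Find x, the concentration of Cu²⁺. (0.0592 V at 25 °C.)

0.7 M

From the Nernst equation, log Q = n(E° − E)/0.0592 = 6(1.08 − 1.142)/0.0592 = -6.284, so Q = 5.2 × 10^-7.
With Q = [Cr³⁺]^2/[Cu²⁺]^3 and the known concentrations, [Cu²⁺]^3 in the denominator gives [Cu²⁺] = 0.7 M.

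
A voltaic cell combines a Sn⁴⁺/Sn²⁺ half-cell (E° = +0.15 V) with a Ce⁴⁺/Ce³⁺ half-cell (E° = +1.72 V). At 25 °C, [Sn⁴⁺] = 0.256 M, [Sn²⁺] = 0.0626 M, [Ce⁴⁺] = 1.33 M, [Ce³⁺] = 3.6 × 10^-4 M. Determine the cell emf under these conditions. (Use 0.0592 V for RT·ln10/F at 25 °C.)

The Ce⁴⁺/Ce³⁺ couple has the higher reduction potential and acts as the cathode, so E°_cell = +1.72 − (+0.15) = 1.57 V.
Balancing electrons gives n = 2; the reaction quotient is Q = [Sn⁴⁺]·[Ce³⁺]^2/([Sn²⁺]·[Ce⁴⁺]^2) = 3 × 10^-7.
At 25 °C, E = E° − (0.0592/n) log Q = 1.57 − (0.0592/2)(-6.523) = 1.570 + 0.193 = 1.763 V.

1.76 V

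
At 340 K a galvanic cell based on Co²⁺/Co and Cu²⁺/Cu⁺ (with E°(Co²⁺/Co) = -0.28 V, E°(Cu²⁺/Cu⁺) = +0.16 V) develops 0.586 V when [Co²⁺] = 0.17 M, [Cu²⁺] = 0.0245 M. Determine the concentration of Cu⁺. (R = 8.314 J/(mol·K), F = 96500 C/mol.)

From the Nernst equation, ln Q = nF(E° − E)/RT = 2×96500×(0.44 − 0.586)/(8.314×340) = -9.968, so Q = 4.69 × 10^-5.
With Q = [Co²⁺]·[Cu⁺]^2/[Cu²⁺]^2 and the known concentrations, [Cu⁺]^2 in the numerator gives [Cu⁺] = 4.1 × 10^-4 M.

4.1 × 10^-4 M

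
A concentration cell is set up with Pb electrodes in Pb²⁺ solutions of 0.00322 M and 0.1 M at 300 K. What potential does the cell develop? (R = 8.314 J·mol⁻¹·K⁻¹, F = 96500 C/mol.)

Both half-cells are Pb²⁺/Pb, so E°_cell = 0. The concentrated side is the cathode; the cell reaction moves Pb²⁺ from high to low concentration with n = 2.
Q = [Pb²⁺]_dilute/[Pb²⁺]_conc = 0.00322/0.1 = 0.0322.
E = 0 − (RT/nF) ln Q = −((8.314×300)/(2×96500))(-3.436) = 0.0444 V.

0.044 V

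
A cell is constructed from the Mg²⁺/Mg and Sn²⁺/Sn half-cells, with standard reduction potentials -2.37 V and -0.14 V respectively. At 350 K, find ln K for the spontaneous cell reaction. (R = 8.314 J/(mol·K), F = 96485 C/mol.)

E°_cell = -0.14 − (-2.37) = 2.23 V, with n = 2 electrons transferred.
At equilibrium E = 0, so the Nernst equation gives ln K = nFE°/RT = (2)(96485)(2.23)/((8.314)(350)) = 147.88.

ln K = 147.9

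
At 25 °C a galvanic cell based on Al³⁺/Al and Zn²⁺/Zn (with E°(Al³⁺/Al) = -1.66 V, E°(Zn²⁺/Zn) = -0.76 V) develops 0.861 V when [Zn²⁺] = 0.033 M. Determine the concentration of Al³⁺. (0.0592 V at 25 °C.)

From the Nernst equation, log Q = n(E° − E)/0.0592 = 6(0.90 − 0.861)/0.0592 = 3.953, so Q = 8970.
With Q = [Al³⁺]^2/[Zn²⁺]^3 and the known concentrations, [Al³⁺]^2 in the numerator gives [Al³⁺] = 0.57 M.

0.57 M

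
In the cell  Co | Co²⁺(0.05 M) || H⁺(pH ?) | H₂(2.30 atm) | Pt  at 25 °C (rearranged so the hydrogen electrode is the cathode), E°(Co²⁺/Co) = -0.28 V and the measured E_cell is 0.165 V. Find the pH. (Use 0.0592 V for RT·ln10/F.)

E°_cell = 0.28 V and n = 2.
log Q = n(E° − E)/0.0592 = 2×(0.28 − 0.165)/0.0592 = 3.885.
With Q = [Co²⁺]·P(H₂) / [H⁺]^2, solving for [H⁺] gives log[H⁺] = -2.412, so pH = 2.41.

pH = 2.41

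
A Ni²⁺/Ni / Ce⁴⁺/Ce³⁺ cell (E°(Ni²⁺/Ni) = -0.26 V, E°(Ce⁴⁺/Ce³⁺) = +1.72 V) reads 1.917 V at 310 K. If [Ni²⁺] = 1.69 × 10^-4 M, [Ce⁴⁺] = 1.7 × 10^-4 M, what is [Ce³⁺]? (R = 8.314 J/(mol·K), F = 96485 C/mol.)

From the Nernst equation, ln Q = nF(E° − E)/RT = 2×96485×(1.98 − 1.917)/(8.314×310) = 4.717, so Q = 112.
With Q = [Ni²⁺]·[Ce³⁺]^2/[Ce⁴⁺]^2 and the known concentrations, [Ce³⁺]^2 in the numerator gives [Ce³⁺] = 0.14 M.

0.14 M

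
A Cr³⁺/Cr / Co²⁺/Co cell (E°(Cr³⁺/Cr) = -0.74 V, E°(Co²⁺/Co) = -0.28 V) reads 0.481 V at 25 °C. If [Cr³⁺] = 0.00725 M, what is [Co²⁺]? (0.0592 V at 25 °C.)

0.19 M

From the Nernst equation, log Q = n(E° − E)/0.0592 = 6(0.46 − 0.481)/0.0592 = -2.128, so Q = 0.00744.
With Q = [Cr³⁺]^2/[Co²⁺]^3 and the known concentrations, [Co²⁺]^3 in the denominator gives [Co²⁺] = 0.19 M.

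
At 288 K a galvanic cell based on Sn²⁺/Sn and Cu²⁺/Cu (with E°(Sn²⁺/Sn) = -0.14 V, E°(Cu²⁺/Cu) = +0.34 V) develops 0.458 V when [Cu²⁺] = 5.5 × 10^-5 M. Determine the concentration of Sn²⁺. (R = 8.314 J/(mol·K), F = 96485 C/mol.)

3.2 × 10^-4 M

From the Nernst equation, ln Q = nF(E° − E)/RT = 2×96485×(0.48 − 0.458)/(8.314×288) = 1.773, so Q = 5.89.
With Q = [Sn²⁺]/[Cu²⁺] and the known concentrations, [Sn²⁺] in the numerator gives [Sn²⁺] = 3.2 × 10^-4 M.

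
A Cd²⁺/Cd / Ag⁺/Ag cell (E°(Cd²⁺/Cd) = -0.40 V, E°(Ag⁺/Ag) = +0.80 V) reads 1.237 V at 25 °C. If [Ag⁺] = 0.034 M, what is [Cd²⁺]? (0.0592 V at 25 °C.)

6.5 × 10^-5 M

From the Nernst equation, log Q = n(E° − E)/0.0592 = 2(1.20 − 1.237)/0.0592 = -1.250, so Q = 0.0562.
With Q = [Cd²⁺]/[Ag⁺]^2 and the known concentrations, [Cd²⁺] in the numerator gives [Cd²⁺] = 6.5 × 10^-5 M.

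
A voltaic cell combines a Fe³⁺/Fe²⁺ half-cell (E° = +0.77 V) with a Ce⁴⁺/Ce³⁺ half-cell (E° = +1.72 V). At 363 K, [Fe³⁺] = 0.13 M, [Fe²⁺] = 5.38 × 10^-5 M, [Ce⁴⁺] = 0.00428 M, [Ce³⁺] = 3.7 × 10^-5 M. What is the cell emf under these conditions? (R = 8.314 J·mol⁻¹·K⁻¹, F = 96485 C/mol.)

The Ce⁴⁺/Ce³⁺ couple has the higher reduction potential and acts as the cathode, so E°_cell = +1.72 − (+0.77) = 0.95 V.
Balancing electrons gives n = 1; the reaction quotient is Q = [Fe³⁺]·[Ce³⁺]/([Fe²⁺]·[Ce⁴⁺]) = 20.9.
E = E° − (RT/nF) ln Q = 0.95 − (8.314×363)/(1×96485) × (3.039) = 0.950 − 0.095 = 0.855 V.

0.855 V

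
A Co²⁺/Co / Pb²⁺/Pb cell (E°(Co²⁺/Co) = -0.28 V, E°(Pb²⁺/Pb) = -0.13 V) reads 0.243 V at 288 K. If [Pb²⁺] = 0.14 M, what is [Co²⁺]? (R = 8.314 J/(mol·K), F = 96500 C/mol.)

From the Nernst equation, ln Q = nF(E° − E)/RT = 2×96500×(0.15 − 0.243)/(8.314×288) = -7.496, so Q = 5.55 × 10^-4.
With Q = [Co²⁺]/[Pb²⁺] and the known concentrations, [Co²⁺] in the numerator gives [Co²⁺] = 7.8 × 10^-5 M.

7.8 × 10^-5 M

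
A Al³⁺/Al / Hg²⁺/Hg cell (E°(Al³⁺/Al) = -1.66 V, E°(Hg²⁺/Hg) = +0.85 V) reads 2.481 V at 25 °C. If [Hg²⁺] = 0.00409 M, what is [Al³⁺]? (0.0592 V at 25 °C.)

0.0077 M

From the Nernst equation, log Q = n(E° − E)/0.0592 = 6(2.51 − 2.481)/0.0592 = 2.939, so Q = 869.
With Q = [Al³⁺]^2/[Hg²⁺]^3 and the known concentrations, [Al³⁺]^2 in the numerator gives [Al³⁺] = 0.0077 M.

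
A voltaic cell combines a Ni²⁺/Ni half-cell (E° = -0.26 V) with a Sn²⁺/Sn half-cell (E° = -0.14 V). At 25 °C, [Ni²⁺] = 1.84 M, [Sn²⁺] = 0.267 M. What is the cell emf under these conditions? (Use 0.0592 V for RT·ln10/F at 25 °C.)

0.095 V

The Sn²⁺/Sn couple has the higher reduction potential and acts as the cathode, so E°_cell = -0.14 − (-0.26) = 0.12 V.
Balancing electrons gives n = 2; the reaction quotient is Q = [Ni²⁺]/[Sn²⁺] = 6.89.
At 25 °C, E = E° − (0.0592/n) log Q = 0.12 − (0.0592/2)(0.838) = 0.120 − 0.025 = 0.095 V.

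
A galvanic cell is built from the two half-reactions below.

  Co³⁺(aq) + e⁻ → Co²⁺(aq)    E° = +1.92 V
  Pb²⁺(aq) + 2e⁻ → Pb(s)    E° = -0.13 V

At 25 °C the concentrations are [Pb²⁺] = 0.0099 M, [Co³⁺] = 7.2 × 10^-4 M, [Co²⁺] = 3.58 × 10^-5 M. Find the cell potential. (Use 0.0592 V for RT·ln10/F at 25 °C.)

2.19 V

The Co³⁺/Co²⁺ couple has the higher reduction potential and acts as the cathode, so E°_cell = +1.92 − (-0.13) = 2.05 V.
Balancing electrons gives n = 2; the reaction quotient is Q = [Pb²⁺]·[Co²⁺]^2/[Co³⁺]^2 = 2.45 × 10^-5.
At 25 °C, E = E° − (0.0592/n) log Q = 2.05 − (0.0592/2)(-4.611) = 2.050 + 0.136 = 2.186 V.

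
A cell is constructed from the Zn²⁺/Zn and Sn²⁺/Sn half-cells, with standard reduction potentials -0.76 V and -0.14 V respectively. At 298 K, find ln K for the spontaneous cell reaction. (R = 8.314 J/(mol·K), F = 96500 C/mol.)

ln K = 48.3

E°_cell = -0.14 − (-0.76) = 0.62 V, with n = 2 electrons transferred.
At equilibrium E = 0, so the Nernst equation gives ln K = nFE°/RT = (2)(96500)(0.62)/((8.314)(298)) = 48.30.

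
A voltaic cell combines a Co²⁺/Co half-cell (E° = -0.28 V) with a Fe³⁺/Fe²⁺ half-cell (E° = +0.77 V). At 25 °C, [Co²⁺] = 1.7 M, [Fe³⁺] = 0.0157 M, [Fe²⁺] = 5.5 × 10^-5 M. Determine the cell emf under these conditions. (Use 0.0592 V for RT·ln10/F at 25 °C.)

1.19 V

The Fe³⁺/Fe²⁺ couple has the higher reduction potential and acts as the cathode, so E°_cell = +0.77 − (-0.28) = 1.05 V.
Balancing electrons gives n = 2; the reaction quotient is Q = [Co²⁺]·[Fe²⁺]^2/[Fe³⁺]^2 = 2.09 × 10^-5.
At 25 °C, E = E° − (0.0592/n) log Q = 1.05 − (0.0592/2)(-4.681) = 1.050 + 0.139 = 1.189 V.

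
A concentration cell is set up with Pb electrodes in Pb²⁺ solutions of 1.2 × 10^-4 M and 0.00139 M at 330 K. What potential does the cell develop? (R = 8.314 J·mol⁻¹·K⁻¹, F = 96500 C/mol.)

Both half-cells are Pb²⁺/Pb, so E°_cell = 0. The concentrated side is the cathode; the cell reaction moves Pb²⁺ from high to low concentration with n = 2.
Q = [Pb²⁺]_dilute/[Pb²⁺]_conc = 1.2 × 10^-4/0.00139 = 0.0863.
E = 0 − (RT/nF) ln Q = −((8.314×330)/(2×96500))(-2.450) = 0.0348 V.

0.035 V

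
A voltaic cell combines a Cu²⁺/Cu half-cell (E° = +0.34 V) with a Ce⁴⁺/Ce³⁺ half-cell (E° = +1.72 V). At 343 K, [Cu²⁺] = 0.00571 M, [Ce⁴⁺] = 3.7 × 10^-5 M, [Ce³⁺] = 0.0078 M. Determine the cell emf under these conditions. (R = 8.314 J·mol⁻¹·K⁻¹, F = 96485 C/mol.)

1.30 V

The Ce⁴⁺/Ce³⁺ couple has the higher reduction potential and acts as the cathode, so E°_cell = +1.72 − (+0.34) = 1.38 V.
Balancing electrons gives n = 2; the reaction quotient is Q = [Cu²⁺]·[Ce³⁺]^2/[Ce⁴⁺]^2 = 254.
E = E° − (RT/nF) ln Q = 1.38 − (8.314×343)/(2×96485) × (5.536) = 1.380 − 0.082 = 1.298 V.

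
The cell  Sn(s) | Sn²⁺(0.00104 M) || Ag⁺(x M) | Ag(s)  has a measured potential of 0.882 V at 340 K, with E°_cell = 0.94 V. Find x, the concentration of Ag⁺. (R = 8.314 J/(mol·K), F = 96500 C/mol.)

0.0045 M

From the Nernst equation, ln Q = nF(E° − E)/RT = 2×96500×(0.94 − 0.882)/(8.314×340) = 3.960, so Q = 52.5.
With Q = [Sn²⁺]/[Ag⁺]^2 and the known concentrations, [Ag⁺]^2 in the denominator gives [Ag⁺] = 0.0045 M.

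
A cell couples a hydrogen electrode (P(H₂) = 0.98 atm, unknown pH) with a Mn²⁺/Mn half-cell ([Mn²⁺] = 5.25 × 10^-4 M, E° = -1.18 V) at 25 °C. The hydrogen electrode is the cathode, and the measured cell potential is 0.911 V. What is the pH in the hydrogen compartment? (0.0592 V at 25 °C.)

E°_cell = 1.18 V and n = 2.
log Q = n(E° − E)/0.0592 = 2×(1.18 − 0.911)/0.0592 = 9.088.
With Q = [Mn²⁺]·P(H₂) / [H⁺]^2, solving for [H⁺] gives log[H⁺] = -6.188, so pH = 6.19.

pH = 6.19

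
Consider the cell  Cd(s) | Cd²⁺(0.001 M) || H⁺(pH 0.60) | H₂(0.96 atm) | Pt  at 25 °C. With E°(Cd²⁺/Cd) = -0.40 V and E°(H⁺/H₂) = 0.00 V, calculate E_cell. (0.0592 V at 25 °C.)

The hydrogen couple is the cathode, so E°_cell = 0.40 V; n = 2.
[H⁺] = 10^(−0.60) = 0.25 M, and Q = [Cd²⁺]·P(H₂) / [H⁺]^2 = 0.0152.
E = E° − (0.0592/2) log Q = 0.40 − (0.0592/2)(-1.818) = 0.454 V.

0.45 V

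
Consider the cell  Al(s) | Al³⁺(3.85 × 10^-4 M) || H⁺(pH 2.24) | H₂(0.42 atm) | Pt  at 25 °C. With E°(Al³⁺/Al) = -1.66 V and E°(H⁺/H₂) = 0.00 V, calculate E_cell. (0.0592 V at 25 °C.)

The hydrogen couple is the cathode, so E°_cell = 1.66 V; n = 6.
[H⁺] = 10^(−2.24) = 0.0058 M, and Q = [Al³⁺]^2·P(H₂)^3 / [H⁺]^6 = 3.02 × 10^5.
E = E° − (0.0592/6) log Q = 1.66 − (0.0592/6)(5.481) = 1.606 V.

1.61 V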